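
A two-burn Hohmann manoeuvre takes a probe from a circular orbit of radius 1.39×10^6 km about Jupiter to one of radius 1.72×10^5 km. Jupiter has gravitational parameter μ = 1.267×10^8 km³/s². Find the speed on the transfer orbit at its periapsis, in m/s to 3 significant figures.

v = 36200 m/s

The Hohmann ellipse has a_t = (r₁ + r₂)/2 = 7.810×10^5 km.
The periapsis of the transfer ellipse is at r = 1.720×10^5 km.
Vis-viva: v = √[μ(2/r − 1/a_t)] = √[1.267×10^8 × (2/1.720×10^5 − 1/7.810×10^5)] = 36.21 km/s.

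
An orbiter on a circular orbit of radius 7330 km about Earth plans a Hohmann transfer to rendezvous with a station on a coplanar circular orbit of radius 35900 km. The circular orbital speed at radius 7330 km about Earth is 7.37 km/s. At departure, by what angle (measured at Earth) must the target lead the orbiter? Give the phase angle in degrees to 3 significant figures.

From the circular-orbit relation v² = μ/r at r = 7330 km: μ = v²r = (7.37)² × 7330 = 3.98143×10^5 km³/s².
Semi-major axis of the transfer orbit: a_t = (7330 + 35900)/2 = 21615 km.
Transfer time t = π√(a_t³/μ) = 15822 s.
Target angular speed ω₂ = √(μ/r₂³) = 9.2764×10^-5 rad/s.
Angle swept by the target during transfer: ω₂·t = 1.4677 rad = 84.09°.
Arrival is 180° from departure on the ellipse, so φ = 180° − 84.09° = 95.9°.

φ = 95.9°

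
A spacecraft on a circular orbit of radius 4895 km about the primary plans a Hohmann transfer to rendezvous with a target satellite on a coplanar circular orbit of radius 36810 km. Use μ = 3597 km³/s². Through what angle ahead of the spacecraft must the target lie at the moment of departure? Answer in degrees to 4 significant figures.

The Hohmann ellipse has a_t = (r₁ + r₂)/2 = 20852.5 km.
Transfer time t = π√(a_t³/μ) = 1.57731×10^5 s.
Target angular speed ω₂ = √(μ/r₂³) = 8.49223×10^-6 rad/s.
Angle swept by the target during transfer: ω₂·t = 1.33949 rad = 76.747°.
Arrival is 180° from departure on the ellipse, so φ = 180° − 76.747° = 103.3°.

φ = 103.3°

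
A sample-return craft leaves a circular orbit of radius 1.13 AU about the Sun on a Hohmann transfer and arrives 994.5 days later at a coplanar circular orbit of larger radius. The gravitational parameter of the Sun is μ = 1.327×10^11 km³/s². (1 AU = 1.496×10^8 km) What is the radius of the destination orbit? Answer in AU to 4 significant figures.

In km: r₁ = 1.13 × 1.496×10^8 = 1.69048×10^8 km.
Transfer time t = 994.5 days = 8.59248×10^7 s, and t = π√(a_t³/μ).
So a_t = (μ t²/π²)^(1/3) = (1.327×10^11 × (8.59248×10^7)² / π²)^(1/3) = 4.6302×10^8 km.
Since a_t = (r₁ + r₂)/2, r₂ = 2a_t − r₁ = 2×4.6302×10^8 − 1.69048×10^8 = 7.56992×10^8 km.
In AU: r₂ = 7.56992×10^8 / 1.496×10^8 = 5.060 AU.

r₂ = 5.060 AU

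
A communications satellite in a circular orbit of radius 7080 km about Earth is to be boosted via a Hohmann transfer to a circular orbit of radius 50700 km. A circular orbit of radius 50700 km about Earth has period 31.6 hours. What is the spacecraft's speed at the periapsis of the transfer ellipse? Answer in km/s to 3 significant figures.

From Kepler's third law T² = 4π²r³/μ at r = 50700 km, T = 31.6 hours = 31.6 × 3600 s = 1.1376×10^5 s: μ = 4π²r³/T² = 3.97562×10^5 km³/s².
Transfer-ellipse semi-major axis a_t = (r₁ + r₂)/2 = (7080 + 50700)/2 = 28890 km.
The periapsis of the transfer ellipse is at r = 7080 km.
Vis-viva: v = √[μ(2/r − 1/a_t)] = √[3.97562×10^5 × (2/7080 − 1/28890)] = 9.927 km/s.

v = 9.93 km/s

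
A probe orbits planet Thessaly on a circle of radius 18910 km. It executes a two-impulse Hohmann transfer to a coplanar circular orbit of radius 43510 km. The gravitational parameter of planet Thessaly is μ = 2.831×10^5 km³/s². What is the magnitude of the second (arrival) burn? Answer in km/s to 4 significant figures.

Transfer-ellipse semi-major axis a_t = (r₁ + r₂)/2 = (18910 + 43510)/2 = 31210 km.
On the circular orbit at r = 43510 km, v_c = √(μ/r) = 2.5508 km/s.
Transfer-orbit speed at the same r (vis-viva, a = a_t): v_t = √[μ(2/r − 1/a_t)] = 1.9855 km/s.
Δv₂ = |v_t − v_c| = |1.9855 − 2.5508| = 0.5653 km/s.

Δv₂ = 0.5653 km/s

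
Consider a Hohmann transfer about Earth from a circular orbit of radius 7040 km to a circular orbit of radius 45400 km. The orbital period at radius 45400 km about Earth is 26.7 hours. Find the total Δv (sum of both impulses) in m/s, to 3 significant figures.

From Kepler's third law T² = 4π²r³/μ at r = 45400 km, T = 26.7 hours = 26.7 × 3600 s = 96120 s: μ = 4π²r³/T² = 3.99852×10^5 km³/s².
Transfer-ellipse semi-major axis a_t = (r₁ + r₂)/2 = (7040 + 45400)/2 = 26220 km.
At r₁ the circular-orbit speed is v₁ = √(μ/r₁) = 7.53639 km/s.
Transfer-orbit speed at r₁ (vis-viva): v_p = √[μ(2/r₁ − 1/a_t)] = 9.91688 km/s.
First burn Δv₁ = |v_p − v₁| = 2.380 km/s.
At r₂, v₂ = √(μ/r₂) = 2.968 km/s.
Transfer-orbit speed at r₂: v_a = √[μ(2/r₂ − 1/a_t)] = 1.538 km/s.
Second burn Δv₂ = |v₂ − v_a| = 1.430 km/s.
Total Δv = Δv₁ + Δv₂ = 3.810 km/s.

Δv = 3810 m/s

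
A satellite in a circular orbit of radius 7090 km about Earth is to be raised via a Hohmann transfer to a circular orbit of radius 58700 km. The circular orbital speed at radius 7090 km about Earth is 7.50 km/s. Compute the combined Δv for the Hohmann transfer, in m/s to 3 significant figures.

From the circular-orbit relation v² = μ/r at r = 7090 km: μ = v²r = (7.50)² × 7090 = 3.98812×10^5 km³/s².
Transfer-ellipse semi-major axis a_t = (r₁ + r₂)/2 = (7090 + 58700)/2 = 32895 km.
At r₁ the circular-orbit speed is v₁ = √(μ/r₁) = 7.5000 km/s.
Transfer-orbit speed at r₁ (v² = μ(2/r − 1/a)): v_p = √[μ(2/r₁ − 1/a_t)] = 10.019 km/s.
First burn Δv₁ = |v_p − v₁| = 2.519 km/s.
At r₂, v₂ = √(μ/r₂) = 2.6065 km/s.
Transfer-orbit speed at r₂: v_a = √[μ(2/r₂ − 1/a_t)] = 1.2101 km/s.
Second burn Δv₂ = |v₂ − v_a| = 1.396 km/s.
Δv = Δv₁ + Δv₂ = 2.519 + 1.396 = 3.915 km/s.

Δv = 3920 m/s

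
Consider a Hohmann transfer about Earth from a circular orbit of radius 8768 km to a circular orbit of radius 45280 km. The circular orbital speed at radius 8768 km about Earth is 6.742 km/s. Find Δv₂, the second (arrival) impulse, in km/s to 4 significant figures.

From the circular-orbit relation v² = μ/r at r = 8768 km: μ = v²r = (6.742)² × 8768 = 3.98546×10^5 km³/s².
The Hohmann ellipse has a_t = (r₁ + r₂)/2 = 27024 km.
Circular speed at r = 45280 km: v_c = √(μ/r) = 2.967 km/s.
Transfer-orbit speed at the same r (vis-viva, a = a_t): v_t = √[μ(2/r − 1/a_t)] = 1.690 km/s.
Δv₂ = |v_t − v_c| = |1.690 − 2.967| = 1.277 km/s.

Δv₂ = 1.277 km/s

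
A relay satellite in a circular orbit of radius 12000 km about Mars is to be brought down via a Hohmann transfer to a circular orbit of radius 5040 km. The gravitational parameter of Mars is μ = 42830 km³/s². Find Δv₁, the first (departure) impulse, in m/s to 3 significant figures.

Δv₁ = 436 m/s

The Hohmann ellipse has a_t = (r₁ + r₂)/2 = 8520 km.
Circular speed at r = 12000 km: v_c = √(μ/r) = 1.8892 km/s.
Transfer-orbit speed at the same r (vis-viva, a = a_t): v_t = √[μ(2/r − 1/a_t)] = 1.4530 km/s.
Δv₁ = |v_t − v_c| = |1.4530 − 1.8892| = 0.4362 km/s.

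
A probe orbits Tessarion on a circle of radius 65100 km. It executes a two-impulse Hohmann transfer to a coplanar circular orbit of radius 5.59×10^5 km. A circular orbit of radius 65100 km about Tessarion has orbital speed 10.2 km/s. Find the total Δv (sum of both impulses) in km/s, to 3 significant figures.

Δv = 5.34 km/s

From the circular-orbit relation v² = μ/r at r = 65100 km: μ = v²r = (10.2)² × 65100 = 6.77300×10^6 km³/s².
Semi-major axis of the transfer orbit: a_t = (65100 + 5.590×10^5)/2 = 3.1205×10^5 km.
At r₁ the circular-orbit speed is v₁ = √(μ/r₁) = 10.200 km/s.
Transfer-orbit speed at r₁ (vis-viva equation): v_p = √[μ(2/r₁ − 1/a_t)] = 13.652 km/s.
First burn Δv₁ = |v_p − v₁| = 3.452 km/s.
At r₂, v₂ = √(μ/r₂) = 3.481 km/s.
Transfer-orbit speed at r₂: v_a = √[μ(2/r₂ − 1/a_t)] = 1.590 km/s.
Second burn Δv₂ = |v₂ − v_a| = 1.891 km/s.
Δv = Δv₁ + Δv₂ = 3.452 + 1.891 = 5.343 km/s.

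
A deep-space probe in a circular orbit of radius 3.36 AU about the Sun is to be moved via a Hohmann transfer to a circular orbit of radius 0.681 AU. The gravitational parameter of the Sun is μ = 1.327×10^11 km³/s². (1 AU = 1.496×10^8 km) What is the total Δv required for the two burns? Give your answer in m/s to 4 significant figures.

In km: r₁ = 3.36 × 1.496×10^8 = 5.02656×10^8 km; r₂ = 0.681 × 1.496×10^8 = 1.018776×10^8 km.
Semi-major axis of the transfer orbit: a_t = (5.02656×10^8 + 1.018776×10^8)/2 = 3.022668×10^8 km.
At r₁ the circular-orbit speed is v₁ = √(μ/r₁) = 16.248 km/s.
Transfer-orbit speed at r₁ (v² = μ(2/r − 1/a)): v_a = √[μ(2/r₁ − 1/a_t)] = 9.4329 km/s.
First burn Δv₁ = |v_a − v₁| = 6.8151 km/s.
Circular speed at r₂: v₂ = √(μ/r₂) = 36.09 km/s.
Transfer-orbit speed at r₂: v_p = √[μ(2/r₂ − 1/a_t)] = 46.54 km/s.
Second burn Δv₂ = |v₂ − v_p| = 10.450 km/s.
Total Δv = Δv₁ + Δv₂ = 17.27 km/s.

Δv = 17270 m/s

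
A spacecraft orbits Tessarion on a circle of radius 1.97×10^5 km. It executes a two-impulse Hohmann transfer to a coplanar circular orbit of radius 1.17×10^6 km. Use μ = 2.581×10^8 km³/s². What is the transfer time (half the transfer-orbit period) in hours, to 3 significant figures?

t = 30.7 hours

Transfer-ellipse semi-major axis a_t = (r₁ + r₂)/2 = (1.970×10^5 + 1.170×10^6)/2 = 6.835×10^5 km.
Half the transfer-orbit period gives t = π√(a_t³/μ) = 1.105×10^5 s.
Converting: 1.105×10^5 s ÷ 3600 s/hour = 30.7 hours.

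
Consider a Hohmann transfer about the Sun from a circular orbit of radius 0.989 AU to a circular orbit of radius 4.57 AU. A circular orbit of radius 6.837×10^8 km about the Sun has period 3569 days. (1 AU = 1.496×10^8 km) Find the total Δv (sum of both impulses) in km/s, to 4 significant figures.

From Kepler's third law T² = 4π²r³/μ at r = 6.837×10^8 km, T = 3569 days = 3569 × 86400 s = 3.083616×10^8 s: μ = 4π²r³/T² = 1.32689×10^11 km³/s².
In km: r₁ = 0.989 × 1.496×10^8 = 1.479544×10^8 km; r₂ = 4.57 × 1.496×10^8 = 6.83672×10^8 km.
Semi-major axis of the transfer orbit: a_t = (1.479544×10^8 + 6.83672×10^8)/2 = 4.158132×10^8 km.
Circular speed at r₁: v₁ = √(μ/r₁) = √(1.32689×10^11/1.479544×10^8) = 29.947 km/s.
On the transfer ellipse at r₁, v² = μ(2/r − 1/a) gives v_p = √[μ(2/r₁ − 1/a_t)] = 38.400 km/s.
First burn Δv₁ = |v_p − v₁| = 8.453 km/s.
At r₂, v₂ = √(μ/r₂) = 13.931 km/s.
Transfer-orbit speed at r₂: v_a = √[μ(2/r₂ − 1/a_t)] = 8.3101 km/s.
Second burn Δv₂ = |v₂ − v_a| = 5.621 km/s.
Δv = Δv₁ + Δv₂ = 8.453 + 5.621 = 14.07 km/s.

Δv = 14.07 km/s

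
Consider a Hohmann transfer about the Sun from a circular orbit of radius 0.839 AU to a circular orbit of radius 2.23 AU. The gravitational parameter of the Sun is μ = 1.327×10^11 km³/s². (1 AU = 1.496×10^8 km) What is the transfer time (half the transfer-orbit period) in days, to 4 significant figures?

In km: r₁ = 0.839 × 1.496×10^8 = 1.255144×10^8 km; r₂ = 2.23 × 1.496×10^8 = 3.33608×10^8 km.
Transfer-ellipse semi-major axis a_t = (r₁ + r₂)/2 = (1.255144×10^8 + 3.33608×10^8)/2 = 2.295612×10^8 km.
Half the transfer-orbit period gives t = π√(a_t³/μ) = 3.000×10^7 s.
Converting: 3.000×10^7 s ÷ 86400 s/day = 347.2 days.

t = 347.2 days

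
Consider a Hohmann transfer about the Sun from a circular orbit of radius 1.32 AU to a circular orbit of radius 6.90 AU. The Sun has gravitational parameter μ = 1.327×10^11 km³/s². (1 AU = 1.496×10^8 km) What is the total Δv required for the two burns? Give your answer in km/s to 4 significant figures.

Δv = 12.58 km/s

In km: r₁ = 1.32 × 1.496×10^8 = 1.97472×10^8 km; r₂ = 6.90 × 1.496×10^8 = 1.03224×10^9 km.
Semi-major axis of the transfer orbit: a_t = (1.97472×10^8 + 1.03224×10^9)/2 = 6.14856×10^8 km.
Circular speed at r₁: v₁ = √(μ/r₁) = √(1.327×10^11/1.97472×10^8) = 25.923 km/s.
On the transfer ellipse at r₁, vis-viva gives v_p = √[μ(2/r₁ − 1/a_t)] = 33.588 km/s.
First burn Δv₁ = |v_p − v₁| = 7.665 km/s.
At r₂, v₂ = √(μ/r₂) = 11.3382 km/s.
Transfer-orbit speed at r₂: v_a = √[μ(2/r₂ − 1/a_t)] = 6.42556 km/s.
Second burn Δv₂ = |v₂ − v_a| = 4.913 km/s.
Total Δv = Δv₁ + Δv₂ = 12.58 km/s.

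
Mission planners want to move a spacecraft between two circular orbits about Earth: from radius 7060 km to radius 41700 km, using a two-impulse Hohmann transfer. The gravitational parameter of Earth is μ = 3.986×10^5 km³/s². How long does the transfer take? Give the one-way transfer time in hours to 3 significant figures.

t = 5.26 hours

The Hohmann ellipse has a_t = (r₁ + r₂)/2 = 24380 km.
Transfer time t = π√(a_t³/μ) = π√((24380)³ / 3.986×10^5) = 18940 s.
Converting: 18940 s ÷ 3600 s/hour = 5.26 hours.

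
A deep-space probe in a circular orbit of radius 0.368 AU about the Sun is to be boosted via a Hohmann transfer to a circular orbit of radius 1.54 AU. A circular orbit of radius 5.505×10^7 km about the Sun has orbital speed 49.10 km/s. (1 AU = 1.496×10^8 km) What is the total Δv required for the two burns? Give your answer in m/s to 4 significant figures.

Δv = 22380 m/s

From the circular-orbit relation v² = μ/r at r = 5.505×10^7 km: μ = v²r = (49.10)² × 5.505×10^7 = 1.32715×10^11 km³/s².
In km: r₁ = 0.368 × 1.496×10^8 = 5.50528×10^7 km; r₂ = 1.54 × 1.496×10^8 = 2.30384×10^8 km.
Semi-major axis of the transfer orbit: a_t = (5.50528×10^7 + 2.30384×10^8)/2 = 1.427184×10^8 km.
At r₁ the circular-orbit speed is v₁ = √(μ/r₁) = 49.099 km/s.
Transfer-orbit speed at r₁ (vis-viva equation): v_p = √[μ(2/r₁ − 1/a_t)] = 62.382 km/s.
First burn Δv₁ = |v_p − v₁| = 13.283 km/s.
At r₂, v₂ = √(μ/r₂) = 24.0013 km/s.
Transfer-orbit speed at r₂: v_a = √[μ(2/r₂ − 1/a_t)] = 14.9068 km/s.
Second burn Δv₂ = |v₂ − v_a| = 9.0945 km/s.
Δv = Δv₁ + Δv₂ = 13.283 + 9.0945 = 22.38 km/s.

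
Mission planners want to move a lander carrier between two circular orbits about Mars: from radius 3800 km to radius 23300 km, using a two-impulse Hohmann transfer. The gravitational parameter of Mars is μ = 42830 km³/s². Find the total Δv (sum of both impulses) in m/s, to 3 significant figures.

Δv = 1680 m/s

Semi-major axis of the transfer orbit: a_t = (3800 + 23300)/2 = 13550 km.
At r₁ the circular-orbit speed is v₁ = √(μ/r₁) = 3.357 km/s.
Transfer-orbit speed at r₁ (vis-viva): v_p = √[μ(2/r₁ − 1/a_t)] = 4.402 km/s.
First burn Δv₁ = |v_p − v₁| = 1.045 km/s.
At r₂, v₂ = √(μ/r₂) = 1.3558 km/s.
Transfer-orbit speed at r₂: v_a = √[μ(2/r₂ − 1/a_t)] = 0.71799 km/s.
Second burn Δv₂ = |v₂ − v_a| = 0.6378 km/s.
Δv = Δv₁ + Δv₂ = 1.045 + 0.6378 = 1.683 km/s.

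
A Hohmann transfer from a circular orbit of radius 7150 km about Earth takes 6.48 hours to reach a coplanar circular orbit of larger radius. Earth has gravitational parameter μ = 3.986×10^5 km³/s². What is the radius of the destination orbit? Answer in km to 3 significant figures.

Transfer time t = 6.48 hours = 23328 s, and t = π√(a_t³/μ).
So a_t = (μ t²/π²)^(1/3) = (3.986×10^5 × (23328)² / π²)^(1/3) = 28011 km.
Since a_t = (r₁ + r₂)/2, r₂ = 2a_t − r₁ = 2×28011 − 7150 = 48872 km.

r₂ = 48900 km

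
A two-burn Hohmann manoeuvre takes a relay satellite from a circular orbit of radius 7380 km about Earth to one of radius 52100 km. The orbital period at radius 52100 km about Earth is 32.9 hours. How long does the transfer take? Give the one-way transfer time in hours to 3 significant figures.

t = 7.09 hours

From Kepler's third law T² = 4π²r³/μ at r = 52100 km, T = 32.9 hours = 32.9 × 3600 s = 1.1844×10^5 s: μ = 4π²r³/T² = 3.97994×10^5 km³/s².
Semi-major axis of the transfer orbit: a_t = (7380 + 52100)/2 = 29740 km.
By Kepler's third law the transfer-orbit period is T = 2π√(a_t³/μ), so t = T/2 = 25540 s.
Converting: 25540 s ÷ 3600 s/hour = 7.09 hours.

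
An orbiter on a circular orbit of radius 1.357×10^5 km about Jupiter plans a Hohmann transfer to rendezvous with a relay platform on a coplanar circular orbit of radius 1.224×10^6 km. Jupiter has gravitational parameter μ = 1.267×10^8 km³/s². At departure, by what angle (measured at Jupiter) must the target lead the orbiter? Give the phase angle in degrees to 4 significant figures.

Semi-major axis of the transfer orbit: a_t = (1.357×10^5 + 1.224×10^6)/2 = 6.7985×10^5 km.
The half-period of the transfer ellipse is t = π√(a_t³/μ) = 1.56452×10^5 s.
The target's mean motion on its circular orbit is ω₂ = √(μ/r₂³) = 8.31220×10^-6 rad/s.
Angle swept by the target during transfer: ω₂·t = 1.3005 rad = 74.51°.
Arrival is 180° from departure on the ellipse, so φ = 180° − 74.51° = 105.5°.

φ = 105.5°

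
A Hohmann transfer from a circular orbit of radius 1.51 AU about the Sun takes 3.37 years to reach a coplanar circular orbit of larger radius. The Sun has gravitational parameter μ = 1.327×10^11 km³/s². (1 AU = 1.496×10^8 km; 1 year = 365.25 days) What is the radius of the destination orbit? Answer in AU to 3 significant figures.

r₂ = 5.63 AU

In km: r₁ = 1.51 × 1.496×10^8 = 2.25896×10^8 km.
Transfer time t = 3.37 years × 365.25 × 86400 s = 1.06349112×10^8 s, and t = π√(a_t³/μ).
So a_t = (μ t²/π²)^(1/3) = (1.327×10^11 × (1.06349112×10^8)² / π²)^(1/3) = 5.3376×10^8 km.
Since a_t = (r₁ + r₂)/2, r₂ = 2a_t − r₁ = 2×5.3376×10^8 − 2.25896×10^8 = 8.41624×10^8 km.
In AU: r₂ = 8.41624×10^8 / 1.496×10^8 = 5.63 AU.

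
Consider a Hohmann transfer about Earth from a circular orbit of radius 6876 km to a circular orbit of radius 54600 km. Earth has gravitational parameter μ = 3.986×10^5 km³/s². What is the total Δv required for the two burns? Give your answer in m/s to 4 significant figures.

Semi-major axis of the transfer orbit: a_t = (6876 + 54600)/2 = 30738 km.
Circular speed at r₁: v₁ = √(μ/r₁) = √(3.986×10^5/6876) = 7.6138 km/s.
Transfer-orbit speed at r₁ (vis-viva equation): v_p = √[μ(2/r₁ − 1/a_t)] = 10.148 km/s.
First burn Δv₁ = |v_p − v₁| = 2.534 km/s.
Circular speed at r₂: v₂ = √(μ/r₂) = 2.702 km/s.
Transfer-orbit speed at r₂: v_a = √[μ(2/r₂ − 1/a_t)] = 1.278 km/s.
Second burn Δv₂ = |v₂ − v_a| = 1.424 km/s.
Total Δv = Δv₁ + Δv₂ = 3.958 km/s.

Δv = 3958 m/s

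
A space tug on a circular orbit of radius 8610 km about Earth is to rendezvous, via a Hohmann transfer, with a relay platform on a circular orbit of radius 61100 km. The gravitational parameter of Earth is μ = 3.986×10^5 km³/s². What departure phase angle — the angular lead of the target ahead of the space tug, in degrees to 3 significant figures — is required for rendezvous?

Semi-major axis of the transfer orbit: a_t = (8610 + 61100)/2 = 34855 km.
The half-period of the transfer ellipse is t = π√(a_t³/μ) = 32380.15 s.
The target's mean motion on its circular orbit is ω₂ = √(μ/r₂³) = 4.180294×10^-5 rad/s.
Angle swept by the target during transfer: ω₂·t = 1.35359 rad = 77.55°.
The space tug traverses 180° on the transfer ellipse, so the target must lead by 180° − 77.55° = 102°.

φ = 102°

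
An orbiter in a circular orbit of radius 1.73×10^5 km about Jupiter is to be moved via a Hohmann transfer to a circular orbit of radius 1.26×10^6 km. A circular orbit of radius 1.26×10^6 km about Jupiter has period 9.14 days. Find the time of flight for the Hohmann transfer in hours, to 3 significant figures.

t = 47.0 hours

From Kepler's third law T² = 4π²r³/μ at r = 1.26×10^6 km, T = 9.14 days = 9.14 × 86400 s = 7.89696×10^5 s: μ = 4π²r³/T² = 1.26634×10^8 km³/s².
Semi-major axis of the transfer orbit: a_t = (1.730×10^5 + 1.260×10^6)/2 = 7.165×10^5 km.
Half the transfer-orbit period gives t = π√(a_t³/μ) = 1.693×10^5 s.
Converting: 1.693×10^5 s ÷ 3600 s/hour = 47.0 hours.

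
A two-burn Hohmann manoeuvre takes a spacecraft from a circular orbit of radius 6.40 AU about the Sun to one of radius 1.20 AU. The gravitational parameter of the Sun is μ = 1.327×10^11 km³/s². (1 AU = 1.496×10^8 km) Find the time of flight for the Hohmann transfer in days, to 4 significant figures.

In km: r₁ = 6.40 × 1.496×10^8 = 9.5744×10^8 km; r₂ = 1.20 × 1.496×10^8 = 1.7952×10^8 km.
Semi-major axis of the transfer orbit: a_t = (9.5744×10^8 + 1.7952×10^8)/2 = 5.6848×10^8 km.
Transfer time t = π√(a_t³/μ) = π√((5.6848×10^8)³ / 1.327×10^11) = 1.169×10^8 s.
Converting: 1.169×10^8 s ÷ 86400 s/day = 1353 days.

t = 1353 days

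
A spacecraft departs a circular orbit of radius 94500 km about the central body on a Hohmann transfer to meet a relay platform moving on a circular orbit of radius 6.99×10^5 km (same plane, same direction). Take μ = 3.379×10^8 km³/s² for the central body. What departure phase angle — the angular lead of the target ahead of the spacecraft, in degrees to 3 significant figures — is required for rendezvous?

φ = 103°

Semi-major axis of the transfer orbit: a_t = (94500 + 6.990×10^5)/2 = 3.9675×10^5 km.
Transfer time t = π√(a_t³/μ) = 42710 s.
Target angular speed ω₂ = √(μ/r₂³) = 3.1454×10^-5 rad/s.
Angle swept by the target during transfer: ω₂·t = 1.3434 rad = 76.97°.
The spacecraft traverses 180° on the transfer ellipse, so the target must lead by 180° − 76.97° = 103°.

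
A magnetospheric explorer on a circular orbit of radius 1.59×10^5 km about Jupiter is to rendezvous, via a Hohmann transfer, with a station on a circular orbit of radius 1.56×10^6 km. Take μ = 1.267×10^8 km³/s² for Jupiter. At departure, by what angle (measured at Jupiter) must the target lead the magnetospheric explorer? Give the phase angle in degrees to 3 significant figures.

The Hohmann ellipse has a_t = (r₁ + r₂)/2 = 8.595×10^5 km.
The half-period of the transfer ellipse is t = π√(a_t³/μ) = 2.224×10^5 s.
The target's mean motion on its circular orbit is ω₂ = √(μ/r₂³) = 5.777×10^-6 rad/s.
Angle swept by the target during transfer: ω₂·t = 1.2848 rad = 73.61°.
The magnetospheric explorer traverses 180° on the transfer ellipse, so the target must lead by 180° − 73.61° = 106°.

φ = 106°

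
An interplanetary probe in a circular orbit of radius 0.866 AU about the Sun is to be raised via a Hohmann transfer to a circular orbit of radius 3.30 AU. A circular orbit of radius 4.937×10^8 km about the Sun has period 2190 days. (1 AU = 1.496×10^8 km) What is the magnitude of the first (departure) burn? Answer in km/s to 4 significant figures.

Δv₁ = 8.278 km/s

From Kepler's third law T² = 4π²r³/μ at r = 4.937×10^8 km, T = 2190 days = 2190 × 86400 s = 1.89216×10^8 s: μ = 4π²r³/T² = 1.32689×10^11 km³/s².
In km: r₁ = 0.866 × 1.496×10^8 = 1.295536×10^8 km; r₂ = 3.30 × 1.496×10^8 = 4.9368×10^8 km.
Semi-major axis of the transfer orbit: a_t = (1.295536×10^8 + 4.9368×10^8)/2 = 3.116168×10^8 km.
Circular speed at r = 1.295536×10^8 km: v_c = √(μ/r) = 32.003 km/s.
Vis-viva on the transfer ellipse at r = 1.295536×10^8 km gives v_t = √[μ(2/r − 1/a_t)] = 40.281 km/s.
Δv₁ = |v_t − v_c| = |40.281 − 32.003| = 8.278 km/s.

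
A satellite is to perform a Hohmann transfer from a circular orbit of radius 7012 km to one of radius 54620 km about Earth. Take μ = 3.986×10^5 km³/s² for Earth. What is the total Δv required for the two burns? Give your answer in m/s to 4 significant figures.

Transfer-ellipse semi-major axis a_t = (r₁ + r₂)/2 = (7012 + 54620)/2 = 30816 km.
At r₁ the circular-orbit speed is v₁ = √(μ/r₁) = 7.5396 km/s.
On the transfer ellipse at r₁, vis-viva equation gives v_p = √[μ(2/r₁ − 1/a_t)] = 10.038 km/s.
First burn Δv₁ = |v_p − v₁| = 2.498 km/s.
Circular speed at r₂: v₂ = √(μ/r₂) = 2.7014 km/s.
Transfer-orbit speed at r₂: v_a = √[μ(2/r₂ − 1/a_t)] = 1.2886 km/s.
Second burn Δv₂ = |v₂ − v_a| = 1.413 km/s.
Total Δv = Δv₁ + Δv₂ = 3.911 km/s.

Δv = 3911 m/s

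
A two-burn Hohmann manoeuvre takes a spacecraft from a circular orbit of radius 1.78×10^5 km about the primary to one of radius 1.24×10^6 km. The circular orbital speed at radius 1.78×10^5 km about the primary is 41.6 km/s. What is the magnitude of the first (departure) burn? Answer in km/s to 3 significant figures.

Δv₁ = 13.4 km/s

From the circular-orbit relation v² = μ/r at r = 1.78×10^5 km: μ = v²r = (41.6)² × 1.78×10^5 = 3.08040×10^8 km³/s².
Semi-major axis of the transfer orbit: a_t = (1.780×10^5 + 1.240×10^6)/2 = 7.090×10^5 km.
On the circular orbit at r = 1.780×10^5 km, v_c = √(μ/r) = 41.60 km/s.
Transfer-orbit speed at the same r (vis-viva, a = a_t): v_t = √[μ(2/r − 1/a_t)] = 55.01 km/s.
Δv₁ = |v_t − v_c| = |55.01 − 41.60| = 13.41 km/s.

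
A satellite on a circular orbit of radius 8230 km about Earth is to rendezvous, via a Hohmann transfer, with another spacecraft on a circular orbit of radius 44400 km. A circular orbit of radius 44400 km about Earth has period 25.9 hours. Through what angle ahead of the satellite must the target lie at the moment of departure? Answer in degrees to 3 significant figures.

φ = 97.9°

From Kepler's third law T² = 4π²r³/μ at r = 44400 km, T = 25.9 hours = 25.9 × 3600 s = 93240 s: μ = 4π²r³/T² = 3.97470×10^5 km³/s².
The Hohmann ellipse has a_t = (r₁ + r₂)/2 = 26315 km.
Transfer time t = π√(a_t³/μ) = 21270 s.
The target's mean motion on its circular orbit is ω₂ = √(μ/r₂³) = 6.739×10^-5 rad/s.
Angle swept by the target during transfer: ω₂·t = 1.4334 rad = 82.13°.
The satellite traverses 180° on the transfer ellipse, so the target must lead by 180° − 82.13° = 97.9°.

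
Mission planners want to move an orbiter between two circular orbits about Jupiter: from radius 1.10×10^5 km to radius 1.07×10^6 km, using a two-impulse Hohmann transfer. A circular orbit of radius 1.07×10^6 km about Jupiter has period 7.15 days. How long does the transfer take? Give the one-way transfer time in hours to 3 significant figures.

t = 35.1 hours

From Kepler's third law T² = 4π²r³/μ at r = 1.07×10^6 km, T = 7.15 days = 7.15 × 86400 s = 6.1776×10^5 s: μ = 4π²r³/T² = 1.26728×10^8 km³/s².
Transfer-ellipse semi-major axis a_t = (r₁ + r₂)/2 = (1.100×10^5 + 1.070×10^6)/2 = 5.900×10^5 km.
Half the transfer-orbit period gives t = π√(a_t³/μ) = 1.265×10^5 s.
Converting: 1.265×10^5 s ÷ 3600 s/hour = 35.1 hours.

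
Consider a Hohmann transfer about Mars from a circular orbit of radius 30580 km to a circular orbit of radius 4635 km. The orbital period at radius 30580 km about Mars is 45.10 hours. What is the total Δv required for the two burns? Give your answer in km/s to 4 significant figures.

Δv = 1.542 km/s

From Kepler's third law T² = 4π²r³/μ at r = 30580 km, T = 45.10 hours = 45.10 × 3600 s = 1.6236×10^5 s: μ = 4π²r³/T² = 42826.6 km³/s².
The Hohmann ellipse has a_t = (r₁ + r₂)/2 = 17607.5 km.
Circular speed at r₁: v₁ = √(μ/r₁) = √(42826.6/30580) = 1.1834 km/s.
On the transfer ellipse at r₁, vis-viva gives v_a = √[μ(2/r₁ − 1/a_t)] = 0.60718 km/s.
First burn Δv₁ = |v_a − v₁| = 0.5762 km/s.
Circular speed at r₂: v₂ = √(μ/r₂) = 3.0397 km/s.
Transfer-orbit speed at r₂: v_p = √[μ(2/r₂ − 1/a_t)] = 4.0059 km/s.
Second burn Δv₂ = |v₂ − v_p| = 0.9662 km/s.
Total Δv = Δv₁ + Δv₂ = 1.542 km/s.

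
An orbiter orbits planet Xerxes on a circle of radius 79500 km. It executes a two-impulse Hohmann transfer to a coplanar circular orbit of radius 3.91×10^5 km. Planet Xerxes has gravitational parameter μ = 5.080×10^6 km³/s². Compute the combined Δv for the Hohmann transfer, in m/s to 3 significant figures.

Δv = 3820 m/s

Semi-major axis of the transfer orbit: a_t = (79500 + 3.910×10^5)/2 = 2.3525×10^5 km.
Circular speed at r₁: v₁ = √(μ/r₁) = √(5.080×10^6/79500) = 7.9937 km/s.
On the transfer ellipse at r₁, vis-viva gives v_p = √[μ(2/r₁ − 1/a_t)] = 10.306 km/s.
First burn Δv₁ = |v_p − v₁| = 2.312 km/s.
At r₂, v₂ = √(μ/r₂) = 3.604 km/s.
Transfer-orbit speed at r₂: v_a = √[μ(2/r₂ − 1/a_t)] = 2.095 km/s.
Second burn Δv₂ = |v₂ − v_a| = 1.509 km/s.
Total Δv = Δv₁ + Δv₂ = 3.821 km/s.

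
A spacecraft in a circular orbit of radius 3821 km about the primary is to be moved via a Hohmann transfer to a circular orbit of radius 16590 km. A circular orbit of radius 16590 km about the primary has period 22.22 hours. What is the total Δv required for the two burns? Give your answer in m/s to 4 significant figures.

Δv = 1252 m/s

From Kepler's third law T² = 4π²r³/μ at r = 16590 km, T = 22.22 hours = 22.22 × 3600 s = 79992 s: μ = 4π²r³/T² = 28171.2 km³/s².
Semi-major axis of the transfer orbit: a_t = (3821 + 16590)/2 = 10205.5 km.
At r₁ the circular-orbit speed is v₁ = √(μ/r₁) = 2.71528 km/s.
Transfer-orbit speed at r₁ (v² = μ(2/r − 1/a)): v_p = √[μ(2/r₁ − 1/a_t)] = 3.46195 km/s.
First burn Δv₁ = |v_p − v₁| = 0.74667 km/s.
At r₂, v₂ = √(μ/r₂) = 1.3031 km/s.
Transfer-orbit speed at r₂: v_a = √[μ(2/r₂ − 1/a_t)] = 0.79735 km/s.
Second burn Δv₂ = |v₂ − v_a| = 0.50575 km/s.
Total Δv = Δv₁ + Δv₂ = 1.252 km/s.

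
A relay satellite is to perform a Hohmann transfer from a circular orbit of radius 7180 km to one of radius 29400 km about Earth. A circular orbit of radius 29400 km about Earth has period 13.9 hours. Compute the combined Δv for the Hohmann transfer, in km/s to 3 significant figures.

From Kepler's third law T² = 4π²r³/μ at r = 29400 km, T = 13.9 hours = 13.9 × 3600 s = 50040 s: μ = 4π²r³/T² = 4.00652×10^5 km³/s².
The Hohmann ellipse has a_t = (r₁ + r₂)/2 = 18290 km.
Circular speed at r₁: v₁ = √(μ/r₁) = √(4.00652×10^5/7180) = 7.4700 km/s.
On the transfer ellipse at r₁, vis-viva gives v_p = √[μ(2/r₁ − 1/a_t)] = 9.4708 km/s.
First burn Δv₁ = |v_p − v₁| = 2.0008 km/s.
Circular speed at r₂: v₂ = √(μ/r₂) = 3.69156 km/s.
Transfer-orbit speed at r₂: v_a = √[μ(2/r₂ − 1/a_t)] = 2.31294 km/s.
Second burn Δv₂ = |v₂ − v_a| = 1.3786 km/s.
Δv = Δv₁ + Δv₂ = 2.0008 + 1.3786 = 3.379 km/s.

Δv = 3.38 km/s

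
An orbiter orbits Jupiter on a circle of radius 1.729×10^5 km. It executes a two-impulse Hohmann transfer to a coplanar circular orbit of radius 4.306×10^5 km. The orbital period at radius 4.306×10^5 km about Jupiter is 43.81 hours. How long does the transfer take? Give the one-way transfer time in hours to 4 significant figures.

t = 12.85 hours

From Kepler's third law T² = 4π²r³/μ at r = 4.306×10^5 km, T = 43.81 hours = 43.81 × 3600 s = 1.57716×10^5 s: μ = 4π²r³/T² = 1.26716×10^8 km³/s².
The Hohmann ellipse has a_t = (r₁ + r₂)/2 = 3.0175×10^5 km.
Transfer time t = π√(a_t³/μ) = π√((3.0175×10^5)³ / 1.26716×10^8) = 46260 s.
Converting: 46260 s ÷ 3600 s/hour = 12.85 hours.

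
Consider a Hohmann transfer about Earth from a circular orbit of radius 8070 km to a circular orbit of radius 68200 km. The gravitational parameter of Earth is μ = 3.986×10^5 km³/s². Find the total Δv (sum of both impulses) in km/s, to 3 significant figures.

Δv = 3.68 km/s

The Hohmann ellipse has a_t = (r₁ + r₂)/2 = 38135 km.
Circular speed at r₁: v₁ = √(μ/r₁) = √(3.986×10^5/8070) = 7.028 km/s.
On the transfer ellipse at r₁, vis-viva equation gives v_p = √[μ(2/r₁ − 1/a_t)] = 9.399 km/s.
First burn Δv₁ = |v_p − v₁| = 2.371 km/s.
At r₂, v₂ = √(μ/r₂) = 2.41756 km/s.
Transfer-orbit speed at r₂: v_a = √[μ(2/r₂ − 1/a_t)] = 1.11212 km/s.
Second burn Δv₂ = |v₂ − v_a| = 1.305 km/s.
Δv = Δv₁ + Δv₂ = 2.371 + 1.305 = 3.676 km/s.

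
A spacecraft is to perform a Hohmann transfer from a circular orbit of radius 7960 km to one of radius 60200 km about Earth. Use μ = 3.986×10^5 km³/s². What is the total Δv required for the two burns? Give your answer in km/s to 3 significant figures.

Semi-major axis of the transfer orbit: a_t = (7960 + 60200)/2 = 34080 km.
Circular speed at r₁: v₁ = √(μ/r₁) = √(3.986×10^5/7960) = 7.0764 km/s.
Transfer-orbit speed at r₁ (vis-viva equation): v_p = √[μ(2/r₁ − 1/a_t)] = 9.4050 km/s.
First burn Δv₁ = |v_p − v₁| = 2.3286 km/s.
Circular speed at r₂: v₂ = √(μ/r₂) = 2.5732 km/s.
Transfer-orbit speed at r₂: v_a = √[μ(2/r₂ − 1/a_t)] = 1.2436 km/s.
Second burn Δv₂ = |v₂ − v_a| = 1.3296 km/s.
Δv = Δv₁ + Δv₂ = 2.3286 + 1.3296 = 3.658 km/s.

Δv = 3.66 km/s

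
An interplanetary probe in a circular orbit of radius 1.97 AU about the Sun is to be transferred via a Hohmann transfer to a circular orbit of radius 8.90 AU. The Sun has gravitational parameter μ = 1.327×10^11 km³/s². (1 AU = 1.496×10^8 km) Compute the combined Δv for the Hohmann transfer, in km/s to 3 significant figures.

In km: r₁ = 1.97 × 1.496×10^8 = 2.94712×10^8 km; r₂ = 8.90 × 1.496×10^8 = 1.33144×10^9 km.
Semi-major axis of the transfer orbit: a_t = (2.94712×10^8 + 1.33144×10^9)/2 = 8.13076×10^8 km.
Circular speed at r₁: v₁ = √(μ/r₁) = √(1.327×10^11/2.94712×10^8) = 21.220 km/s.
Transfer-orbit speed at r₁ (v² = μ(2/r − 1/a)): v_p = √[μ(2/r₁ − 1/a_t)] = 27.154 km/s.
First burn Δv₁ = |v_p − v₁| = 5.934 km/s.
Circular speed at r₂: v₂ = √(μ/r₂) = 9.983 km/s.
Transfer-orbit speed at r₂: v_a = √[μ(2/r₂ − 1/a_t)] = 6.010 km/s.
Second burn Δv₂ = |v₂ − v_a| = 3.973 km/s.
Δv = Δv₁ + Δv₂ = 5.934 + 3.973 = 9.907 km/s.

Δv = 9.91 km/s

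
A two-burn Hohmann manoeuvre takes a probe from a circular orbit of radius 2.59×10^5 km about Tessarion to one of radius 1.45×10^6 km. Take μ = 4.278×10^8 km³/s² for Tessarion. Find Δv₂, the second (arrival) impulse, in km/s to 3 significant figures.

Semi-major axis of the transfer orbit: a_t = (2.590×10^5 + 1.450×10^6)/2 = 8.545×10^5 km.
On the circular orbit at r = 1.450×10^6 km, v_c = √(μ/r) = 17.1766 km/s.
Transfer-orbit speed at the same r (vis-viva, a = a_t): v_t = √[μ(2/r − 1/a_t)] = 9.45650 km/s.
Δv₂ = |v_t − v_c| = |9.45650 − 17.1766| = 7.720 km/s.

Δv₂ = 7.72 km/s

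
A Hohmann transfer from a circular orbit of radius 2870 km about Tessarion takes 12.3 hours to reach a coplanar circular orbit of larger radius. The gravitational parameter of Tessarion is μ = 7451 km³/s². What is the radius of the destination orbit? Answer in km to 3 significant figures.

Transfer time t = 12.3 hours = 44280 s, and t = π√(a_t³/μ).
So a_t = (μ t²/π²)^(1/3) = (7451 × (44280)² / π²)^(1/3) = 11397 km.
Since a_t = (r₁ + r₂)/2, r₂ = 2a_t − r₁ = 2×11397 − 2870 = 19924 km.

r₂ = 19900 km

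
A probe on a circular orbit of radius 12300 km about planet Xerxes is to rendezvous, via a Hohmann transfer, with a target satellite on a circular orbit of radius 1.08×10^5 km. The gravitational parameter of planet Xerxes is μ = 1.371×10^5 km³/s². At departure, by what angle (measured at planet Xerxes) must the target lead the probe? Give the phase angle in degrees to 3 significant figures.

φ = 105°

The Hohmann ellipse has a_t = (r₁ + r₂)/2 = 60150 km.
The half-period of the transfer ellipse is t = π√(a_t³/μ) = 1.252×10^5 s.
The target's mean motion on its circular orbit is ω₂ = √(μ/r₂³) = 1.043×10^-5 rad/s.
Angle swept by the target during transfer: ω₂·t = 1.3058 rad = 74.82°.
Arrival is 180° from departure on the ellipse, so φ = 180° − 74.82° = 105°.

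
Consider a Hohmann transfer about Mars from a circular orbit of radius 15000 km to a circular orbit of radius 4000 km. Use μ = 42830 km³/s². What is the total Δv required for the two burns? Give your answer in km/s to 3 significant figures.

Δv = 1.43 km/s

Transfer-ellipse semi-major axis a_t = (r₁ + r₂)/2 = (15000 + 4000)/2 = 9500 km.
At r₁ the circular-orbit speed is v₁ = √(μ/r₁) = 1.6898 km/s.
On the transfer ellipse at r₁, vis-viva equation gives v_a = √[μ(2/r₁ − 1/a_t)] = 1.0965 km/s.
First burn Δv₁ = |v_a − v₁| = 0.5933 km/s.
Circular speed at r₂: v₂ = √(μ/r₂) = 3.27223 km/s.
Transfer-orbit speed at r₂: v_p = √[μ(2/r₂ − 1/a_t)] = 4.11176 km/s.
Second burn Δv₂ = |v₂ − v_p| = 0.8395 km/s.
Δv = Δv₁ + Δv₂ = 0.5933 + 0.8395 = 1.433 km/s.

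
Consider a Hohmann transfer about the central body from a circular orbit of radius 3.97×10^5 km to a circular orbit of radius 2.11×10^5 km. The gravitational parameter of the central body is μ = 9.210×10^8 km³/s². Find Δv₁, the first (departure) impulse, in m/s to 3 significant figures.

Δv₁ = 8040 m/s

Semi-major axis of the transfer orbit: a_t = (3.970×10^5 + 2.110×10^5)/2 = 3.040×10^5 km.
Circular speed at r = 3.970×10^5 km: v_c = √(μ/r) = 48.165 km/s.
Transfer-orbit speed at the same r (vis-viva, a = a_t): v_t = √[μ(2/r − 1/a_t)] = 40.127 km/s.
Δv₁ = |v_t − v_c| = |40.127 − 48.165| = 8.038 km/s.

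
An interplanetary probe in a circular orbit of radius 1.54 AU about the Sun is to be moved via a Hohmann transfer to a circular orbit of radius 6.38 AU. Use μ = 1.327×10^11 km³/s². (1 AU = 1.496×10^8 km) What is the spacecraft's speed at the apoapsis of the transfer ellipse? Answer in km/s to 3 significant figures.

In km: r₁ = 1.54 × 1.496×10^8 = 2.30384×10^8 km; r₂ = 6.38 × 1.496×10^8 = 9.54448×10^8 km.
The Hohmann ellipse has a_t = (r₁ + r₂)/2 = 5.92416×10^8 km.
At apoapsis, r = 9.54448×10^8 km.
Vis-viva: v = √[μ(2/r − 1/a_t)] = √[1.327×10^11 × (2/9.54448×10^8 − 1/5.92416×10^8)] = 7.353 km/s.

v = 7.35 km/s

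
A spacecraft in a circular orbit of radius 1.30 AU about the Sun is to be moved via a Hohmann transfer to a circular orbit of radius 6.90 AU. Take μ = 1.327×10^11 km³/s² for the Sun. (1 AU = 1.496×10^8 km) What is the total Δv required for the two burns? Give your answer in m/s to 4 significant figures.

In km: r₁ = 1.30 × 1.496×10^8 = 1.9448×10^8 km; r₂ = 6.90 × 1.496×10^8 = 1.03224×10^9 km.
The Hohmann ellipse has a_t = (r₁ + r₂)/2 = 6.1336×10^8 km.
At r₁ the circular-orbit speed is v₁ = √(μ/r₁) = 26.1215 km/s.
Transfer-orbit speed at r₁ (vis-viva equation): v_p = √[μ(2/r₁ − 1/a_t)] = 33.8868 km/s.
First burn Δv₁ = |v_p − v₁| = 7.765 km/s.
Circular speed at r₂: v₂ = √(μ/r₂) = 11.3382 km/s.
Transfer-orbit speed at r₂: v_a = √[μ(2/r₂ − 1/a_t)] = 6.38447 km/s.
Second burn Δv₂ = |v₂ − v_a| = 4.954 km/s.
Δv = Δv₁ + Δv₂ = 7.765 + 4.954 = 12.72 km/s.

Δv = 12720 m/s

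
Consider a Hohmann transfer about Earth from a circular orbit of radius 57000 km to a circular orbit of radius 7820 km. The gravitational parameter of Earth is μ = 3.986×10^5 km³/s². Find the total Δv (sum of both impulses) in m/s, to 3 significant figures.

Δv = 3670 m/s

Semi-major axis of the transfer orbit: a_t = (57000 + 7820)/2 = 32410 km.
Circular speed at r₁: v₁ = √(μ/r₁) = √(3.986×10^5/57000) = 2.644 km/s.
On the transfer ellipse at r₁, v² = μ(2/r − 1/a) gives v_a = √[μ(2/r₁ − 1/a_t)] = 1.299 km/s.
First burn Δv₁ = |v_a − v₁| = 1.345 km/s.
Circular speed at r₂: v₂ = √(μ/r₂) = 7.139 km/s.
Transfer-orbit speed at r₂: v_p = √[μ(2/r₂ − 1/a_t)] = 9.468 km/s.
Second burn Δv₂ = |v₂ − v_p| = 2.329 km/s.
Δv = Δv₁ + Δv₂ = 1.345 + 2.329 = 3.674 km/s.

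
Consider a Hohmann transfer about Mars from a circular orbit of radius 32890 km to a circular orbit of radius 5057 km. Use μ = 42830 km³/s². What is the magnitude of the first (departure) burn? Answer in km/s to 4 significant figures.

Transfer-ellipse semi-major axis a_t = (r₁ + r₂)/2 = (32890 + 5057)/2 = 18973.5 km.
Circular speed at r = 32890 km: v_c = √(μ/r) = 1.1411 km/s.
Vis-viva on the transfer ellipse at r = 32890 km gives v_t = √[μ(2/r − 1/a_t)] = 0.58914 km/s.
Δv₁ = |v_t − v_c| = |0.58914 − 1.1411| = 0.5520 km/s.

Δv₁ = 0.5520 km/s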